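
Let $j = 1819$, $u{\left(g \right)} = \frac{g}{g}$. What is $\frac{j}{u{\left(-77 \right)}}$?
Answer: $1819$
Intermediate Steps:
$u{\left(g \right)} = 1$
$\frac{j}{u{\left(-77 \right)}} = \frac{1819}{1} = 1819 \cdot 1 = 1819$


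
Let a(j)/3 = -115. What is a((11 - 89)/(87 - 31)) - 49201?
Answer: -49546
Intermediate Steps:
a(j) = -345 (a(j) = 3*(-115) = -345)
a((11 - 89)/(87 - 31)) - 49201 = -345 - 49201 = -49546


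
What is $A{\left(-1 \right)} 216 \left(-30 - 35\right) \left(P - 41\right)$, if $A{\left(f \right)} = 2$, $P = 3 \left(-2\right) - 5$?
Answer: $1460160$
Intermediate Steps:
$P = -11$ ($P = -6 - 5 = -11$)
$A{\left(-1 \right)} 216 \left(-30 - 35\right) \left(P - 41\right) = 2 \cdot 216 \left(-30 - 35\right) \left(-11 - 41\right) = 432 \left(\left(-65\right) \left(-52\right)\right) = 432 \cdot 3380 = 1460160$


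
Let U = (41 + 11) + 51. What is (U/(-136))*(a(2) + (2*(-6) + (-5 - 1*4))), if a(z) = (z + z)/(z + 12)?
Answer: 14935/952 ≈ 15.688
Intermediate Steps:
U = 103 (U = 52 + 51 = 103)
a(z) = 2*z/(12 + z) (a(z) = (2*z)/(12 + z) = 2*z/(12 + z))
(U/(-136))*(a(2) + (2*(-6) + (-5 - 1*4))) = (103/(-136))*(2*2/(12 + 2) + (2*(-6) + (-5 - 1*4))) = (103*(-1/136))*(2*2/14 + (-12 + (-5 - 4))) = -103*(2*2*(1/14) + (-12 - 9))/136 = -103*(2/7 - 21)/136 = -103/136*(-145/7) = 14935/952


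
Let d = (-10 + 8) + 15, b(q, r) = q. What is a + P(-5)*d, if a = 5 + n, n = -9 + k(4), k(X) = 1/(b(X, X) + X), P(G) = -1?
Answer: -135/8 ≈ -16.875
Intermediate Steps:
k(X) = 1/(2*X) (k(X) = 1/(X + X) = 1/(2*X))
n = -71/8 (n = -9 + (½)/4 = -9 + (½)*(¼) = -9 + ⅛ = -71/8 ≈ -8.8750)
a = -31/8 (a = 5 - 71/8 = -31/8 ≈ -3.8750)
d = 13 (d = -2 + 15 = 13)
a + P(-5)*d = -31/8 - 1*13 = -31/8 - 13 = -135/8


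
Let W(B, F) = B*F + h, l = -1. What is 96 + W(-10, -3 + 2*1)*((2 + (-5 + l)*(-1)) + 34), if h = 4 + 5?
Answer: 894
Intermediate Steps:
h = 9
W(B, F) = 9 + B*F (W(B, F) = B*F + 9 = 9 + B*F)
96 + W(-10, -3 + 2*1)*((2 + (-5 + l)*(-1)) + 34) = 96 + (9 - 10*(-3 + 2*1))*((2 + (-5 - 1)*(-1)) + 34) = 96 + (9 - 10*(-3 + 2))*((2 - 6*(-1)) + 34) = 96 + (9 - 10*(-1))*((2 + 6) + 34) = 96 + (9 + 10)*(8 + 34) = 96 + 19*42 = 96 + 798 = 894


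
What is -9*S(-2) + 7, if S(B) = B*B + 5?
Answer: -74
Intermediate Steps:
S(B) = 5 + B² (S(B) = B² + 5 = 5 + B²)
-9*S(-2) + 7 = -9*(5 + (-2)²) + 7 = -9*(5 + 4) + 7 = -9*9 + 7 = -81 + 7 = -74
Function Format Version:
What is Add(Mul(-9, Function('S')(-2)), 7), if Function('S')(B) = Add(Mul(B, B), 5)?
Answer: -74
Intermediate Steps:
Function('S')(B) = Add(5, Pow(B, 2)) (Function('S')(B) = Add(Pow(B, 2), 5) = Add(5, Pow(B, 2)))
Add(Mul(-9, Function('S')(-2)), 7) = Add(Mul(-9, Add(5, Pow(-2, 2))), 7) = Add(Mul(-9, Add(5, 4)), 7) = Add(Mul(-9, 9), 7) = Add(-81, 7) = -74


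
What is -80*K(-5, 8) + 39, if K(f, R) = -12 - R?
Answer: 1639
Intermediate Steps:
-80*K(-5, 8) + 39 = -80*(-12 - 1*8) + 39 = -80*(-12 - 8) + 39 = -80*(-20) + 39 = 1600 + 39 = 1639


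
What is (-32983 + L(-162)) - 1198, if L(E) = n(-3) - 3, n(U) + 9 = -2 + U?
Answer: -34198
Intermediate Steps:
n(U) = -11 + U (n(U) = -9 + (-2 + U) = -11 + U)
L(E) = -17 (L(E) = (-11 - 3) - 3 = -14 - 3 = -17)
(-32983 + L(-162)) - 1198 = (-32983 - 17) - 1198 = -33000 - 1198 = -34198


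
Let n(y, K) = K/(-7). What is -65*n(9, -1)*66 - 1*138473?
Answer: -973601/7 ≈ -1.3909e+5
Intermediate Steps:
n(y, K) = -K/7 (n(y, K) = K*(-⅐) = -K/7)
-65*n(9, -1)*66 - 1*138473 = -(-65)*(-1)/7*66 - 1*138473 = -65*⅐*66 - 138473 = -65/7*66 - 138473 = -4290/7 - 138473 = -973601/7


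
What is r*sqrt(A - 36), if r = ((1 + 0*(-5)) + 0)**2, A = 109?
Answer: sqrt(73) ≈ 8.5440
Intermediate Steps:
r = 1 (r = ((1 + 0) + 0)**2 = (1 + 0)**2 = 1**2 = 1)
r*sqrt(A - 36) = 1*sqrt(109 - 36) = 1*sqrt(73) = sqrt(73)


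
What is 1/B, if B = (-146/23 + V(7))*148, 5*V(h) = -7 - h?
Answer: -115/155696 ≈ -0.00073862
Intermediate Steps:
V(h) = -7/5 - h/5 (V(h) = (-7 - h)/5 = -7/5 - h/5)
B = -155696/115 (B = (-146/23 + (-7/5 - 1/5*7))*148 = (-146*1/23 + (-7/5 - 7/5))*148 = (-146/23 - 14/5)*148 = -1052/115*148 = -155696/115 ≈ -1353.9)
1/B = 1/(-155696/115) = -115/155696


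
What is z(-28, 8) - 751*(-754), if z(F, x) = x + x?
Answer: 566270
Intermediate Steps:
z(F, x) = 2*x
z(-28, 8) - 751*(-754) = 2*8 - 751*(-754) = 16 + 566254 = 566270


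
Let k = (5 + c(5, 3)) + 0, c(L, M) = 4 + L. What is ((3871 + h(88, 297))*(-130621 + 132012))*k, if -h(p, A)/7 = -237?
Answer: 107691220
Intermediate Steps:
h(p, A) = 1659 (h(p, A) = -7*(-237) = 1659)
k = 14 (k = (5 + (4 + 5)) + 0 = (5 + 9) + 0 = 14 + 0 = 14)
((3871 + h(88, 297))*(-130621 + 132012))*k = ((3871 + 1659)*(-130621 + 132012))*14 = (5530*1391)*14 = 7692230*14 = 107691220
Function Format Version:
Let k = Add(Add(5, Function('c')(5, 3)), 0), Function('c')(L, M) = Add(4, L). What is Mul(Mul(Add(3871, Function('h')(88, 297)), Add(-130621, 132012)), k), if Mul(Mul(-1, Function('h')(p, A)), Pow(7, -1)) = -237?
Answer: 107691220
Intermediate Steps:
Function('h')(p, A) = 1659 (Function('h')(p, A) = Mul(-7, -237) = 1659)
k = 14 (k = Add(Add(5, Add(4, 5)), 0) = Add(Add(5, 9), 0) = Add(14, 0) = 14)
Mul(Mul(Add(3871, Function('h')(88, 297)), Add(-130621, 132012)), k) = Mul(Mul(Add(3871, 1659), Add(-130621, 132012)), 14) = Mul(Mul(5530, 1391), 14) = Mul(7692230, 14) = 107691220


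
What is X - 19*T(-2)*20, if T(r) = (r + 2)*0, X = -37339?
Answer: -37339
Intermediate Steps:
T(r) = 0 (T(r) = (2 + r)*0 = 0)
X - 19*T(-2)*20 = -37339 - 19*0*20 = -37339 - 0*20 = -37339 - 1*0 = -37339 + 0 = -37339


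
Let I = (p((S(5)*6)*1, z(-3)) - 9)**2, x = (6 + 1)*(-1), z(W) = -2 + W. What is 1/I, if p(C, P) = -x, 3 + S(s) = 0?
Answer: 1/4 ≈ 0.25000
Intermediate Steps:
S(s) = -3 (S(s) = -3 + 0 = -3)
x = -7 (x = 7*(-1) = -7)
p(C, P) = 7 (p(C, P) = -1*(-7) = 7)
I = 4 (I = (7 - 9)**2 = (-2)**2 = 4)
1/I = 1/4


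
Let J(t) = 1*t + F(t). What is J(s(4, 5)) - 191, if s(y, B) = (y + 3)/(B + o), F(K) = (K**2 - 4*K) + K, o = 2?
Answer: -192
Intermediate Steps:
F(K) = K**2 - 3*K
s(y, B) = (3 + y)/(2 + B) (s(y, B) = (y + 3)/(B + 2) = (3 + y)/(2 + B))
J(t) = t + t*(-3 + t) (J(t) = 1*t + t*(-3 + t) = t + t*(-3 + t))
J(s(4, 5)) - 191 = ((3 + 4)/(2 + 5))*(-2 + (3 + 4)/(2 + 5)) - 191 = (7/7)*(-2 + 7/7) - 191 = ((1/7)*7)*(-2 + (1/7)*7) - 191 = 1*(-2 + 1) - 191 = 1*(-1) - 191 = -1 - 191 = -192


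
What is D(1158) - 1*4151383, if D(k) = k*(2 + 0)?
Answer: -4149067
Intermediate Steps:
D(k) = 2*k (D(k) = k*2 = 2*k)
D(1158) - 1*4151383 = 2*1158 - 1*4151383 = 2316 - 4151383 = -4149067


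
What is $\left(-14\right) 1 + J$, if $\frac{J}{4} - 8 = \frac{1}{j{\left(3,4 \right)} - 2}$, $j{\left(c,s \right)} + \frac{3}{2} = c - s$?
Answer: $\frac{154}{9} \approx 17.111$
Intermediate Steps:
$j{\left(c,s \right)} = - \frac{3}{2} + c - s$ ($j{\left(c,s \right)} = - \frac{3}{2} + \left(c - s\right) = - \frac{3}{2} + c - s$)
$J = \frac{280}{9}$ ($J = 32 + \frac{4}{\left(- \frac{3}{2} + 3 - 4\right) - 2} = 32 + \frac{4}{- \frac{5}{2} - 2} = 32 + \frac{4}{- \frac{9}{2}} = 32 + 4 \left(- \frac{2}{9}\right) = 32 - \frac{8}{9} = \frac{280}{9} \approx 31.111$)
$\left(-14\right) 1 + J = \left(-14\right) 1 + \frac{280}{9} = -14 + \frac{280}{9} = \frac{154}{9}$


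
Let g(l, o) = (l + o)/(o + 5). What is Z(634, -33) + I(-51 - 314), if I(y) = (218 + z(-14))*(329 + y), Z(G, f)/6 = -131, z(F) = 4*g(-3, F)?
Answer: -8906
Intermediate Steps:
g(l, o) = (l + o)/(5 + o)
z(F) = 4*(-3 + F)/(5 + F) (z(F) = 4*((-3 + F)/(5 + F)) = 4*(-3 + F)/(5 + F))
Z(G, f) = -786 (Z(G, f) = 6*(-131) = -786)
I(y) = 667870/9 + 2030*y/9 (I(y) = (218 + 4*(-3 - 14)/(5 - 14))*(329 + y) = (218 + 4*(-17)/(-9))*(329 + y) = (218 + 4*(-⅑)*(-17))*(329 + y) = (218 + 68/9)*(329 + y) = 2030*(329 + y)/9 = 667870/9 + 2030*y/9)
Z(634, -33) + I(-51 - 314) = -786 + (667870/9 + 2030*(-51 - 314)/9) = -786 + (667870/9 + (2030/9)*(-365)) = -786 + (667870/9 - 740950/9) = -786 - 8120 = -8906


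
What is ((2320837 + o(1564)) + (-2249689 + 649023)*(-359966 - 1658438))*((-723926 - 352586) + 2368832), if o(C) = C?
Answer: 4175218383222208800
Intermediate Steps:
((2320837 + o(1564)) + (-2249689 + 649023)*(-359966 - 1658438))*((-723926 - 352586) + 2368832) = ((2320837 + 1564) + (-2249689 + 649023)*(-359966 - 1658438))*((-723926 - 352586) + 2368832) = (2322401 - 1600666*(-2018404))*(-1076512 + 2368832) = (2322401 + 3230790657064)*1292320 = 3230792979465*1292320 = 4175218383222208800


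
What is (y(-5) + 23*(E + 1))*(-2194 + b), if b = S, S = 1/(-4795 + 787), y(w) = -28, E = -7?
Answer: 729864899/2004 ≈ 3.6420e+5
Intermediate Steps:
S = -1/4008 (S = 1/(-4008) = -1/4008 ≈ -0.00024950)
b = -1/4008 ≈ -0.00024950
(y(-5) + 23*(E + 1))*(-2194 + b) = (-28 + 23*(-7 + 1))*(-2194 - 1/4008) = (-28 + 23*(-6))*(-8793553/4008) = (-28 - 138)*(-8793553/4008) = -166*(-8793553/4008) = 729864899/2004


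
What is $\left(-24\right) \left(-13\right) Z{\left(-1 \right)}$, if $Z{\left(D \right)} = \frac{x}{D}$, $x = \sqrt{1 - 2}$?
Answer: $- 312 i \approx - 312.0 i$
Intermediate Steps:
$x = i$ ($x = \sqrt{-1} = i \approx 1.0 i$)
$Z{\left(D \right)} = \frac{i}{D}$
$\left(-24\right) \left(-13\right) Z{\left(-1 \right)} = \left(-24\right) \left(-13\right) \frac{i}{-1} = 312 i \left(-1\right) = 312 \left(- i\right) = - 312 i$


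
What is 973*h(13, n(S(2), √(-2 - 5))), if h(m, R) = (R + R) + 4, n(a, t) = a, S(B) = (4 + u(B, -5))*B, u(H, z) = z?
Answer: 0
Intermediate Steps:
S(B) = -B (S(B) = (4 - 5)*B = -B)
h(m, R) = 4 + 2*R (h(m, R) = 2*R + 4 = 4 + 2*R)
973*h(13, n(S(2), √(-2 - 5))) = 973*(4 + 2*(-1*2)) = 973*(4 + 2*(-2)) = 973*(4 - 4) = 973*0 = 0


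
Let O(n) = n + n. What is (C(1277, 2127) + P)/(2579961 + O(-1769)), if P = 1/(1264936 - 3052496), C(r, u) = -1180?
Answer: -2109320801/4605510697880 ≈ -0.00045800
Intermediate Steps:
P = -1/1787560 (P = 1/(-1787560) = -1/1787560 ≈ -5.5942e-7)
O(n) = 2*n
(C(1277, 2127) + P)/(2579961 + O(-1769)) = (-1180 - 1/1787560)/(2579961 + 2*(-1769)) = -2109320801/(1787560*(2579961 - 3538)) = -2109320801/1787560/2576423 = -2109320801/1787560*1/2576423 = -2109320801/4605510697880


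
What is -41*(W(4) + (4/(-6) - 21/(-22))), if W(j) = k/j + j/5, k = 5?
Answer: -63263/660 ≈ -95.853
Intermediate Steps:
W(j) = 5/j + j/5
-41*(W(4) + (4/(-6) - 21/(-22))) = -41*((5/4 + (1/5)*4) + (4/(-6) - 21/(-22))) = -41*((5*(1/4) + 4/5) + (4*(-1/6) - 21*(-1/22))) = -41*((5/4 + 4/5) + (-2/3 + 21/22)) = -41*(41/20 + 19/66) = -41*1543/660 = -63263/660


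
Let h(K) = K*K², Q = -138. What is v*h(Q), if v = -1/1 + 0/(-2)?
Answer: 2628072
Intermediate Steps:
h(K) = K³
v = -1 (v = -1*1 + 0*(-½) = -1 + 0 = -1)
v*h(Q) = -1*(-138)³ = -1*(-2628072) = 2628072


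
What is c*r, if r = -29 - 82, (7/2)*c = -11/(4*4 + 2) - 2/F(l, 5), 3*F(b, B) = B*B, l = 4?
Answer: 14171/525 ≈ 26.992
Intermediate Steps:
F(b, B) = B²/3 (F(b, B) = (B*B)/3 = B²/3)
c = -383/1575 (c = 2*(-11/(4*4 + 2) - 2/((⅓)*5²))/7 = 2*(-11/(16 + 2) - 2/((⅓)*25))/7 = 2*(-11/18 - 2/25/3)/7 = 2*(-11*1/18 - 2*3/25)/7 = 2*(-11/18 - 6/25)/7 = (2/7)*(-383/450) = -383/1575 ≈ -0.24317)
r = -111
c*r = -383/1575*(-111) = 14171/525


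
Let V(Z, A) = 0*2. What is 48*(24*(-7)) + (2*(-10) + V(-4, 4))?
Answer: -8084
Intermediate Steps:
V(Z, A) = 0
48*(24*(-7)) + (2*(-10) + V(-4, 4)) = 48*(24*(-7)) + (2*(-10) + 0) = 48*(-168) + (-20 + 0) = -8064 - 20 = -8084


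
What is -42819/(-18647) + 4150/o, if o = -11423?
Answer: 411736387/213004681 ≈ 1.9330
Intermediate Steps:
-42819/(-18647) + 4150/o = -42819/(-18647) + 4150/(-11423) = -42819*(-1/18647) + 4150*(-1/11423) = 42819/18647 - 4150/11423 = 411736387/213004681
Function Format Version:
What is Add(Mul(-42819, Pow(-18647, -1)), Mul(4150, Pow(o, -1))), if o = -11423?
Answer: Rational(411736387, 213004681) ≈ 1.9330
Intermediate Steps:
Add(Mul(-42819, Pow(-18647, -1)), Mul(4150, Pow(o, -1))) = Add(Mul(-42819, Pow(-18647, -1)), Mul(4150, Pow(-11423, -1))) = Add(Mul(-42819, Rational(-1, 18647)), Mul(4150, Rational(-1, 11423))) = Add(Rational(42819, 18647), Rational(-4150, 11423)) = Rational(411736387, 213004681)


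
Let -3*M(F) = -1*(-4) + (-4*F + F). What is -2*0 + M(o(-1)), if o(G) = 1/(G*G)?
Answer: -1/3 ≈ -0.33333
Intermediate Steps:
o(G) = G**(-2) (o(G) = 1/(G**2) = G**(-2))
M(F) = -4/3 + F (M(F) = -(-1*(-4) + (-4*F + F))/3 = -(4 - 3*F)/3 = -4/3 + F)
-2*0 + M(o(-1)) = -2*0 + (-4/3 + (-1)**(-2)) = 0 + (-4/3 + 1) = 0 - 1/3 = -1/3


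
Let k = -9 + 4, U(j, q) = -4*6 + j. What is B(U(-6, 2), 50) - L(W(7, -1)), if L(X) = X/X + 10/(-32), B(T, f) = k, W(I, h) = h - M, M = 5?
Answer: -91/16 ≈ -5.6875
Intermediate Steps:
U(j, q) = -24 + j
k = -5
W(I, h) = -5 + h (W(I, h) = h - 1*5 = h - 5 = -5 + h)
B(T, f) = -5
L(X) = 11/16 (L(X) = 1 + 10*(-1/32) = 1 - 5/16 = 11/16)
B(U(-6, 2), 50) - L(W(7, -1)) = -5 - 1*11/16 = -5 - 11/16 = -91/16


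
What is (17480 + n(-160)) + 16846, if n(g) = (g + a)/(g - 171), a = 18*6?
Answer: 11361958/331 ≈ 34326.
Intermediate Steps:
a = 108
n(g) = (108 + g)/(-171 + g) (n(g) = (g + 108)/(g - 171) = (108 + g)/(-171 + g))
(17480 + n(-160)) + 16846 = (17480 + (108 - 160)/(-171 - 160)) + 16846 = (17480 - 52/(-331)) + 16846 = (17480 - 1/331*(-52)) + 16846 = (17480 + 52/331) + 16846 = 5785932/331 + 16846 = 11361958/331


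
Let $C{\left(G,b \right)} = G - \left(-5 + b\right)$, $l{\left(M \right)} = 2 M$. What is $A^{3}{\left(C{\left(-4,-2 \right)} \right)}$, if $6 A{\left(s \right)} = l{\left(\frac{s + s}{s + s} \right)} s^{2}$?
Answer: $27$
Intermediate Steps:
$C{\left(G,b \right)} = 5 + G - b$
$A{\left(s \right)} = \frac{s^{2}}{3}$ ($A{\left(s \right)} = \frac{2 \frac{s + s}{s + s} s^{2}}{6} = \frac{2 \frac{2 s}{2 s} s^{2}}{6} = \frac{2 \cdot 2 s \frac{1}{2 s} s^{2}}{6} = \frac{2 \cdot 1 s^{2}}{6} = \frac{2 s^{2}}{6} = \frac{s^{2}}{3}$)
$A^{3}{\left(C{\left(-4,-2 \right)} \right)} = \left(\frac{\left(5 - 4 - -2\right)^{2}}{3}\right)^{3} = \left(\frac{\left(5 - 4 + 2\right)^{2}}{3}\right)^{3} = \left(\frac{3^{2}}{3}\right)^{3} = \left(\frac{1}{3} \cdot 9\right)^{3} = 3^{3} = 27$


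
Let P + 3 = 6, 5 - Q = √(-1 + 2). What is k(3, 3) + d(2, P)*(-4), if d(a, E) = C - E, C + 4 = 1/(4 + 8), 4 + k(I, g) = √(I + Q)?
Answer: 71/3 + √7 ≈ 26.312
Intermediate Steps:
Q = 4 (Q = 5 - √(-1 + 2) = 5 - √1 = 5 - 1*1 = 5 - 1 = 4)
k(I, g) = -4 + √(4 + I) (k(I, g) = -4 + √(I + 4) = -4 + √(4 + I))
P = 3 (P = -3 + 6 = 3)
C = -47/12 (C = -4 + 1/(4 + 8) = -4 + 1/12 = -47/12 ≈ -3.9167)
d(a, E) = -47/12 - E
k(3, 3) + d(2, P)*(-4) = (-4 + √(4 + 3)) + (-47/12 - 1*3)*(-4) = (-4 + √7) + (-47/12 - 3)*(-4) = (-4 + √7) - 83/12*(-4) = (-4 + √7) + 83/3 = 71/3 + √7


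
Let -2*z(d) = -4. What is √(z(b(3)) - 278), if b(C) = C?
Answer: 2*I*√69 ≈ 16.613*I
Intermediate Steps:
z(d) = 2 (z(d) = -½*(-4) = 2)
√(z(b(3)) - 278) = √(2 - 278) = √(-276) = 2*I*√69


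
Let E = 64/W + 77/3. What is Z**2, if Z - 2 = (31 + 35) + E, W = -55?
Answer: 232959169/27225 ≈ 8556.8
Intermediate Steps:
E = 4043/165 (E = 64/(-55) + 77/3 = 64*(-1/55) + 77*(1/3) = -64/55 + 77/3 = 4043/165 ≈ 24.503)
Z = 15263/165 (Z = 2 + ((31 + 35) + 4043/165) = 2 + (66 + 4043/165) = 2 + 14933/165 = 15263/165 ≈ 92.503)
Z**2 = (15263/165)**2 = 232959169/27225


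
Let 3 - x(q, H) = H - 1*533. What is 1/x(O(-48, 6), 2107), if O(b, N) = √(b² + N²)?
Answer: -1/1571 ≈ -0.00063654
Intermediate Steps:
O(b, N) = √(N² + b²)
x(q, H) = 536 - H (x(q, H) = 3 - (H - 1*533) = 3 - (H - 533) = 3 - (-533 + H) = 3 + (533 - H) = 536 - H)
1/x(O(-48, 6), 2107) = 1/(536 - 1*2107) = 1/(536 - 2107) = 1/(-1571) = -1/1571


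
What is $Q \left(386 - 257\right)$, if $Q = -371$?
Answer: $-47859$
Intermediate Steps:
$Q \left(386 - 257\right) = - 371 \left(386 - 257\right) = \left(-371\right) 129 = -47859$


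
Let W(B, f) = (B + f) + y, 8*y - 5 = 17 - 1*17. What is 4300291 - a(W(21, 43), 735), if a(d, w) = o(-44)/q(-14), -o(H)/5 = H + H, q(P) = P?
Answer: 30102257/7 ≈ 4.3003e+6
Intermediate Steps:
y = 5/8 (y = 5/8 + (17 - 1*17)/8 = 5/8 + (17 - 17)/8 = 5/8 + (1/8)*0 = 5/8 + 0 = 5/8 ≈ 0.62500)
o(H) = -10*H (o(H) = -5*(H + H) = -10*H)
W(B, f) = 5/8 + B + f (W(B, f) = (B + f) + 5/8 = 5/8 + B + f)
a(d, w) = -220/7 (a(d, w) = -10*(-44)/(-14) = 440*(-1/14) = -220/7)
4300291 - a(W(21, 43), 735) = 4300291 - 1*(-220/7) = 4300291 + 220/7 = 30102257/7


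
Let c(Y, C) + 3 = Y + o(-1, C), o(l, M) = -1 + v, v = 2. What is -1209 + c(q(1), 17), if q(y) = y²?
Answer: -1210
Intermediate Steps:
o(l, M) = 1 (o(l, M) = -1 + 2 = 1)
c(Y, C) = -2 + Y (c(Y, C) = -3 + (Y + 1) = -3 + (1 + Y) = -2 + Y)
-1209 + c(q(1), 17) = -1209 + (-2 + 1²) = -1209 + (-2 + 1) = -1209 - 1 = -1210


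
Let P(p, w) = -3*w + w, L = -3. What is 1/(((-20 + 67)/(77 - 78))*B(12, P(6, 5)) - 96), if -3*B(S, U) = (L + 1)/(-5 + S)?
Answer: -21/2110 ≈ -0.0099526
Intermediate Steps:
P(p, w) = -2*w
B(S, U) = 2/(3*(-5 + S)) (B(S, U) = -(-3 + 1)/(3*(-5 + S)) = -(-2)/(3*(-5 + S)) = 2/(3*(-5 + S)))
1/(((-20 + 67)/(77 - 78))*B(12, P(6, 5)) - 96) = 1/(((-20 + 67)/(77 - 78))*(2/(3*(-5 + 12))) - 96) = 1/((47/(-1))*((⅔)/7) - 96) = 1/((47*(-1))*((⅔)*(⅐)) - 96) = 1/(-47*2/21 - 96) = 1/(-94/21 - 96) = 1/(-2110/21) = -21/2110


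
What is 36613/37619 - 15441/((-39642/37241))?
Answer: 7211272168495/497097466 ≈ 14507.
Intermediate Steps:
36613/37619 - 15441/((-39642/37241)) = 36613*(1/37619) - 15441/((-39642*1/37241)) = 36613/37619 - 15441/(-39642/37241) = 36613/37619 - 15441*(-37241/39642) = 36613/37619 + 191679427/13214 = 7211272168495/497097466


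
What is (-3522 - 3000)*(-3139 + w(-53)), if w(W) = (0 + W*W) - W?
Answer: 1806594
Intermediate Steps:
w(W) = W² - W (w(W) = (0 + W²) - W = W² - W)
(-3522 - 3000)*(-3139 + w(-53)) = (-3522 - 3000)*(-3139 - 53*(-1 - 53)) = -6522*(-3139 - 53*(-54)) = -6522*(-3139 + 2862) = -6522*(-277) = 1806594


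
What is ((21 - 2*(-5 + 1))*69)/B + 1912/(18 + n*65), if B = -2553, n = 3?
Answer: 64567/7881 ≈ 8.1927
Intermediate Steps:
((21 - 2*(-5 + 1))*69)/B + 1912/(18 + n*65) = ((21 - 2*(-5 + 1))*69)/(-2553) + 1912/(18 + 3*65) = ((21 - 2*(-4))*69)*(-1/2553) + 1912/(18 + 195) = ((21 + 8)*69)*(-1/2553) + 1912/213 = (29*69)*(-1/2553) + 1912*(1/213) = 2001*(-1/2553) + 1912/213 = -29/37 + 1912/213 = 64567/7881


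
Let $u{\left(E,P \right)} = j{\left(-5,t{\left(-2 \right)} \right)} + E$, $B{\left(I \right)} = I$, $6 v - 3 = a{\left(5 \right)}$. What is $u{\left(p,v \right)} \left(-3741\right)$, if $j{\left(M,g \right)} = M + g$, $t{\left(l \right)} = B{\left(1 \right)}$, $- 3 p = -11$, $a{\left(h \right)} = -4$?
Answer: $1247$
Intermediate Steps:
$v = - \frac{1}{6}$ ($v = \frac{1}{2} + \frac{1}{6} \left(-4\right) = \frac{1}{2} - \frac{2}{3} = - \frac{1}{6} \approx -0.16667$)
$p = \frac{11}{3}$ ($p = \left(- \frac{1}{3}\right) \left(-11\right) = \frac{11}{3} \approx 3.6667$)
$t{\left(l \right)} = 1$
$u{\left(E,P \right)} = -4 + E$ ($u{\left(E,P \right)} = \left(-5 + 1\right) + E = -4 + E$)
$u{\left(p,v \right)} \left(-3741\right) = \left(-4 + \frac{11}{3}\right) \left(-3741\right) = \left(- \frac{1}{3}\right) \left(-3741\right) = 1247$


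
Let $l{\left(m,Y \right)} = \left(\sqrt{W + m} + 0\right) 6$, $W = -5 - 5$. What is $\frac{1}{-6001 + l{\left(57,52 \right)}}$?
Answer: $- \frac{6001}{36010309} - \frac{6 \sqrt{47}}{36010309} \approx -0.00016779$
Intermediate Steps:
$W = -10$ ($W = -5 - 5 = -10$)
$l{\left(m,Y \right)} = 6 \sqrt{-10 + m}$ ($l{\left(m,Y \right)} = \left(\sqrt{-10 + m} + 0\right) 6 = \sqrt{-10 + m} 6 = 6 \sqrt{-10 + m}$)
$\frac{1}{-6001 + l{\left(57,52 \right)}} = \frac{1}{-6001 + 6 \sqrt{-10 + 57}} = \frac{1}{-6001 + 6 \sqrt{47}}$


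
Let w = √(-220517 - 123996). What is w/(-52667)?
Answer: -I*√344513/52667 ≈ -0.011145*I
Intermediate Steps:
w = I*√344513 (w = √(-344513) = I*√344513 ≈ 586.95*I)
w/(-52667) = (I*√344513)/(-52667) = (I*√344513)*(-1/52667) = -I*√344513/52667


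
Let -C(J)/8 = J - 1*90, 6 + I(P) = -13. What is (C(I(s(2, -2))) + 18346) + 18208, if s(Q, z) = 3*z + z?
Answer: 37426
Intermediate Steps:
s(Q, z) = 4*z
I(P) = -19 (I(P) = -6 - 13 = -19)
C(J) = 720 - 8*J (C(J) = -8*(J - 1*90) = -8*(J - 90) = -8*(-90 + J) = 720 - 8*J)
(C(I(s(2, -2))) + 18346) + 18208 = ((720 - 8*(-19)) + 18346) + 18208 = ((720 + 152) + 18346) + 18208 = (872 + 18346) + 18208 = 19218 + 18208 = 37426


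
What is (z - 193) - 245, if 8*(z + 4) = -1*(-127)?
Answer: -3409/8 ≈ -426.13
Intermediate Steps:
z = 95/8 (z = -4 + (-1*(-127))/8 = -4 + (⅛)*127 = -4 + 127/8 = 95/8 ≈ 11.875)
(z - 193) - 245 = (95/8 - 193) - 245 = -1449/8 - 245 = -3409/8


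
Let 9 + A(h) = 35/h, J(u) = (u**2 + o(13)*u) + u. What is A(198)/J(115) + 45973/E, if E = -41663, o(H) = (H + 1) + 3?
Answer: -139297878191/126172645830 ≈ -1.1040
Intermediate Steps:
o(H) = 4 + H (o(H) = (1 + H) + 3 = 4 + H)
J(u) = u**2 + 18*u (J(u) = (u**2 + (4 + 13)*u) + u = (u**2 + 17*u) + u = u**2 + 18*u)
A(h) = -9 + 35/h
A(198)/J(115) + 45973/E = (-9 + 35/198)/((115*(18 + 115))) + 45973/(-41663) = (-9 + 35*(1/198))/((115*133)) + 45973*(-1/41663) = (-9 + 35/198)/15295 - 45973/41663 = -1747/198*1/15295 - 45973/41663 = -1747/3028410 - 45973/41663 = -139297878191/126172645830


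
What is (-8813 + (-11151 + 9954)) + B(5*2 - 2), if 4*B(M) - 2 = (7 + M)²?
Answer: -39813/4 ≈ -9953.3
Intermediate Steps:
B(M) = ½ + (7 + M)²/4
(-8813 + (-11151 + 9954)) + B(5*2 - 2) = (-8813 + (-11151 + 9954)) + (½ + (7 + (5*2 - 2))²/4) = (-8813 - 1197) + (½ + (7 + (10 - 2))²/4) = -10010 + (½ + (7 + 8)²/4) = -10010 + (½ + (¼)*15²) = -10010 + (½ + (¼)*225) = -10010 + (½ + 225/4) = -10010 + 227/4 = -39813/4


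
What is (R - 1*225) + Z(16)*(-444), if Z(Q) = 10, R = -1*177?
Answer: -4842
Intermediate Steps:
R = -177
(R - 1*225) + Z(16)*(-444) = (-177 - 1*225) + 10*(-444) = (-177 - 225) - 4440 = -402 - 4440 = -4842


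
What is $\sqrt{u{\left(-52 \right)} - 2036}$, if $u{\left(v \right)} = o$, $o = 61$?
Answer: $5 i \sqrt{79} \approx 44.441 i$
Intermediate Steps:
$u{\left(v \right)} = 61$
$\sqrt{u{\left(-52 \right)} - 2036} = \sqrt{61 - 2036} = \sqrt{-1975} = 5 i \sqrt{79}$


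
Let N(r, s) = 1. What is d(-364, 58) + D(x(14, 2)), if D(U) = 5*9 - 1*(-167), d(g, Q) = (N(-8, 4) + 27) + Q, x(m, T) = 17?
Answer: 298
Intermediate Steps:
d(g, Q) = 28 + Q (d(g, Q) = (1 + 27) + Q = 28 + Q)
D(U) = 212 (D(U) = 45 + 167 = 212)
d(-364, 58) + D(x(14, 2)) = (28 + 58) + 212 = 86 + 212 = 298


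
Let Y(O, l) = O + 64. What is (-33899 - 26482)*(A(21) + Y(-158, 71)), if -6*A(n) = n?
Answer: 11774295/2 ≈ 5.8871e+6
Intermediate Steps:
A(n) = -n/6
Y(O, l) = 64 + O
(-33899 - 26482)*(A(21) + Y(-158, 71)) = (-33899 - 26482)*(-⅙*21 + (64 - 158)) = -60381*(-7/2 - 94) = -60381*(-195/2) = 11774295/2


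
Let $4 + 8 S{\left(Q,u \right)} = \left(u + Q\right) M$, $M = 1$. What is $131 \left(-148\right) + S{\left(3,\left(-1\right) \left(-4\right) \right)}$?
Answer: $- \frac{155101}{8} \approx -19388.0$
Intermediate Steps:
$S{\left(Q,u \right)} = - \frac{1}{2} + \frac{Q}{8} + \frac{u}{8}$ ($S{\left(Q,u \right)} = - \frac{1}{2} + \frac{\left(u + Q\right) 1}{8} = - \frac{1}{2} + \frac{\left(Q + u\right) 1}{8} = - \frac{1}{2} + \frac{Q + u}{8} = - \frac{1}{2} + \left(\frac{Q}{8} + \frac{u}{8}\right) = - \frac{1}{2} + \frac{Q}{8} + \frac{u}{8}$)
$131 \left(-148\right) + S{\left(3,\left(-1\right) \left(-4\right) \right)} = 131 \left(-148\right) + \left(- \frac{1}{2} + \frac{1}{8} \cdot 3 + \frac{\left(-1\right) \left(-4\right)}{8}\right) = -19388 + \left(- \frac{1}{2} + \frac{3}{8} + \frac{1}{8} \cdot 4\right) = -19388 + \left(- \frac{1}{2} + \frac{3}{8} + \frac{1}{2}\right) = -19388 + \frac{3}{8} = - \frac{155101}{8}$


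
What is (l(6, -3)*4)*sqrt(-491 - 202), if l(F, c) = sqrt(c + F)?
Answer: 12*I*sqrt(231) ≈ 182.38*I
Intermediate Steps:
l(F, c) = sqrt(F + c)
(l(6, -3)*4)*sqrt(-491 - 202) = (sqrt(6 - 3)*4)*sqrt(-491 - 202) = (sqrt(3)*4)*sqrt(-693) = (4*sqrt(3))*(3*I*sqrt(77)) = 12*I*sqrt(231)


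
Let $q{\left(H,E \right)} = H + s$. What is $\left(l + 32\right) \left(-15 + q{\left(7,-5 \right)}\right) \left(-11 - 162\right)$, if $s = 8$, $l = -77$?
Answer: $0$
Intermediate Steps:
$q{\left(H,E \right)} = 8 + H$ ($q{\left(H,E \right)} = H + 8 = 8 + H$)
$\left(l + 32\right) \left(-15 + q{\left(7,-5 \right)}\right) \left(-11 - 162\right) = \left(-77 + 32\right) \left(-15 + \left(8 + 7\right)\right) \left(-11 - 162\right) = - 45 \left(-15 + 15\right) \left(-173\right) = \left(-45\right) 0 \left(-173\right) = 0 \left(-173\right) = 0$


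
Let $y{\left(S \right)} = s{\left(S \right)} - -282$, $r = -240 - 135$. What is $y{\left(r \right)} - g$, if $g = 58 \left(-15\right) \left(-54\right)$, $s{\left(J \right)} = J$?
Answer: $-47073$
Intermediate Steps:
$r = -375$ ($r = -240 - 135 = -375$)
$y{\left(S \right)} = 282 + S$ ($y{\left(S \right)} = S - -282 = S + 282 = 282 + S$)
$g = 46980$ ($g = \left(-870\right) \left(-54\right) = 46980$)
$y{\left(r \right)} - g = \left(282 - 375\right) - 46980 = -93 - 46980 = -47073$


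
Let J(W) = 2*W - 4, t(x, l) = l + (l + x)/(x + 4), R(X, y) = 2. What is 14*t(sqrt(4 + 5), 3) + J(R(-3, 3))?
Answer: 54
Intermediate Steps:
t(x, l) = l + (l + x)/(4 + x)
J(W) = -4 + 2*W
14*t(sqrt(4 + 5), 3) + J(R(-3, 3)) = 14*((sqrt(4 + 5) + 5*3 + 3*sqrt(4 + 5))/(4 + sqrt(4 + 5))) + (-4 + 2*2) = 14*((sqrt(9) + 15 + 3*sqrt(9))/(4 + sqrt(9))) + (-4 + 4) = 14*((3 + 15 + 3*3)/(4 + 3)) + 0 = 14*((3 + 15 + 9)/7) + 0 = 14*((1/7)*27) + 0 = 14*(27/7) + 0 = 54 + 0 = 54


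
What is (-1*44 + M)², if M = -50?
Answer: 8836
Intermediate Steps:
(-1*44 + M)² = (-1*44 - 50)² = (-44 - 50)² = (-94)² = 8836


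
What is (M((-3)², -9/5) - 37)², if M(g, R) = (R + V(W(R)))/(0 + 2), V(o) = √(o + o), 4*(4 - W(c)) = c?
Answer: (-758 + √890)²/400 ≈ 1325.6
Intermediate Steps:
W(c) = 4 - c/4
V(o) = √2*√o (V(o) = √(2*o) = √2*√o)
M(g, R) = R/2 + √2*√(4 - R/4)/2 (M(g, R) = (R + √2*√(4 - R/4))/(0 + 2) = (R + √2*√(4 - R/4))/2 = (R + √2*√(4 - R/4))*(½) = R/2 + √2*√(4 - R/4)/2)
(M((-3)², -9/5) - 37)² = (((-9/5)/2 + √(32 - (-18)/5)/4) - 37)² = (((-9*⅕)/2 + √(32 - (-18)/5)/4) - 37)² = (((½)*(-9/5) + √(32 - 2*(-9/5))/4) - 37)² = ((-9/10 + √(32 + 18/5)/4) - 37)² = ((-9/10 + √(178/5)/4) - 37)² = ((-9/10 + (√890/5)/4) - 37)² = ((-9/10 + √890/20) - 37)² = (-379/10 + √890/20)²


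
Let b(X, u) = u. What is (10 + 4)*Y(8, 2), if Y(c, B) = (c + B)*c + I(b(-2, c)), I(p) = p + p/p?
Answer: 1246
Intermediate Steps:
I(p) = 1 + p (I(p) = p + 1 = 1 + p)
Y(c, B) = 1 + c + c*(B + c) (Y(c, B) = (c + B)*c + (1 + c) = (B + c)*c + (1 + c) = c*(B + c) + (1 + c) = 1 + c + c*(B + c))
(10 + 4)*Y(8, 2) = (10 + 4)*(1 + 8 + 8**2 + 2*8) = 14*(1 + 8 + 64 + 16) = 14*89 = 1246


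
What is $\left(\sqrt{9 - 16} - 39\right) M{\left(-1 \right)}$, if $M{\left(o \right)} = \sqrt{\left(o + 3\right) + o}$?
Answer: $-39 + i \sqrt{7} \approx -39.0 + 2.6458 i$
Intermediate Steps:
$M{\left(o \right)} = \sqrt{3 + 2 o}$ ($M{\left(o \right)} = \sqrt{\left(3 + o\right) + o} = \sqrt{3 + 2 o}$)
$\left(\sqrt{9 - 16} - 39\right) M{\left(-1 \right)} = \left(\sqrt{9 - 16} - 39\right) \sqrt{3 + 2 \left(-1\right)} = \left(\sqrt{-7} - 39\right) \sqrt{3 - 2} = \left(i \sqrt{7} - 39\right) \sqrt{1} = \left(-39 + i \sqrt{7}\right) 1 = -39 + i \sqrt{7}$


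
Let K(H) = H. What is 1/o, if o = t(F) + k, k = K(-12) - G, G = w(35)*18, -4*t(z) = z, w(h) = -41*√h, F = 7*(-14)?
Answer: -10/15249907 + 2952*√35/76249535 ≈ 0.00022839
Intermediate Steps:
F = -98
t(z) = -z/4
G = -738*√35 (G = -41*√35*18 = -738*√35 ≈ -4366.1)
k = -12 + 738*√35 (k = -12 - (-738)*√35 = -12 + 738*√35 ≈ 4354.1)
o = 25/2 + 738*√35 (o = -¼*(-98) + (-12 + 738*√35) = 49/2 + (-12 + 738*√35) = 25/2 + 738*√35 ≈ 4378.6)
1/o = 1/(25/2 + 738*√35)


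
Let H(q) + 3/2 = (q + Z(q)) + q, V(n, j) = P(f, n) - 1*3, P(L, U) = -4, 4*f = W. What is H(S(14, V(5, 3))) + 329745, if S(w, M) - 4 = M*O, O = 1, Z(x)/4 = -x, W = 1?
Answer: 659499/2 ≈ 3.2975e+5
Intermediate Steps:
f = ¼ (f = (¼)*1 = ¼ ≈ 0.25000)
Z(x) = -4*x (Z(x) = 4*(-x) = -4*x)
V(n, j) = -7 (V(n, j) = -4 - 1*3 = -4 - 3 = -7)
S(w, M) = 4 + M (S(w, M) = 4 + M*1 = 4 + M)
H(q) = -3/2 - 2*q (H(q) = -3/2 + ((q - 4*q) + q) = -3/2 + (-3*q + q) = -3/2 - 2*q)
H(S(14, V(5, 3))) + 329745 = (-3/2 - 2*(4 - 7)) + 329745 = (-3/2 - 2*(-3)) + 329745 = (-3/2 + 6) + 329745 = 9/2 + 329745 = 659499/2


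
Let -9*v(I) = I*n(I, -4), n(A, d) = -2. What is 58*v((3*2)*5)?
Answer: 1160/3 ≈ 386.67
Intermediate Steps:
v(I) = 2*I/9 (v(I) = -I*(-2)/9 = -(-2)*I/9 = 2*I/9)
58*v((3*2)*5) = 58*(2*((3*2)*5)/9) = 58*(2*(6*5)/9) = 58*((2/9)*30) = 58*(20/3) = 1160/3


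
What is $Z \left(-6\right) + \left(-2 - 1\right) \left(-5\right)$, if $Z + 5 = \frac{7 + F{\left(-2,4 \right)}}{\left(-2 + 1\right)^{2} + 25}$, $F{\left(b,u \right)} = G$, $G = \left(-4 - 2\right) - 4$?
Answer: $\frac{594}{13} \approx 45.692$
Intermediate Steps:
$G = -10$ ($G = -6 - 4 = -10$)
$F{\left(b,u \right)} = -10$
$Z = - \frac{133}{26}$ ($Z = -5 + \frac{7 - 10}{\left(-2 + 1\right)^{2} + 25} = -5 - \frac{3}{\left(-1\right)^{2} + 25} = -5 - \frac{3}{1 + 25} = -5 - \frac{3}{26} = - \frac{133}{26} \approx -5.1154$)
$Z \left(-6\right) + \left(-2 - 1\right) \left(-5\right) = \left(- \frac{133}{26}\right) \left(-6\right) + \left(-2 - 1\right) \left(-5\right) = \frac{399}{13} - -15 = \frac{399}{13} + 15 = \frac{594}{13}$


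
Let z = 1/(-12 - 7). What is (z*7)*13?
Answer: -91/19 ≈ -4.7895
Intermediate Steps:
z = -1/19 (z = 1/(-19) = -1/19 ≈ -0.052632)
(z*7)*13 = -1/19*7*13 = -7/19*13 = -91/19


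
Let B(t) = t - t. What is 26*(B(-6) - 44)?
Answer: -1144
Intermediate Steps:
B(t) = 0
26*(B(-6) - 44) = 26*(0 - 44) = 26*(-44) = -1144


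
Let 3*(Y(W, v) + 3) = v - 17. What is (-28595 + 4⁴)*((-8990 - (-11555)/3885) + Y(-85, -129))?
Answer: 199026610696/777 ≈ 2.5615e+8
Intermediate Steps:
Y(W, v) = -26/3 + v/3 (Y(W, v) = -3 + (v - 17)/3 = -3 + (-17 + v)/3 = -3 + (-17/3 + v/3) = -26/3 + v/3)
(-28595 + 4⁴)*((-8990 - (-11555)/3885) + Y(-85, -129)) = (-28595 + 4⁴)*((-8990 - (-11555)/3885) + (-26/3 + (⅓)*(-129))) = (-28595 + 256)*((-8990 - (-11555)/3885) + (-26/3 - 43)) = -28339*((-8990 - 1*(-2311/777)) - 155/3) = -28339*((-8990 + 2311/777) - 155/3) = -28339*(-6982919/777 - 155/3) = -28339*(-7023064/777) = 199026610696/777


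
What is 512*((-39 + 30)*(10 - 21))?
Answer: 50688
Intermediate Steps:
512*((-39 + 30)*(10 - 21)) = 512*(-9*(-11)) = 512*99 = 50688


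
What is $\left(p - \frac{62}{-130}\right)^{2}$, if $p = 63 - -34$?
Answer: $\frac{40144896}{4225} \approx 9501.8$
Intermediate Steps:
$p = 97$ ($p = 63 + 34 = 97$)
$\left(p - \frac{62}{-130}\right)^{2} = \left(97 - \frac{62}{-130}\right)^{2} = \left(97 - - \frac{31}{65}\right)^{2} = \left(97 + \frac{31}{65}\right)^{2} = \left(\frac{6336}{65}\right)^{2} = \frac{40144896}{4225}$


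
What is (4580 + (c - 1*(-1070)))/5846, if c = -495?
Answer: 5155/5846 ≈ 0.88180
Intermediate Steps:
(4580 + (c - 1*(-1070)))/5846 = (4580 + (-495 - 1*(-1070)))/5846 = (4580 + (-495 + 1070))*(1/5846) = (4580 + 575)*(1/5846) = 5155*(1/5846) = 5155/5846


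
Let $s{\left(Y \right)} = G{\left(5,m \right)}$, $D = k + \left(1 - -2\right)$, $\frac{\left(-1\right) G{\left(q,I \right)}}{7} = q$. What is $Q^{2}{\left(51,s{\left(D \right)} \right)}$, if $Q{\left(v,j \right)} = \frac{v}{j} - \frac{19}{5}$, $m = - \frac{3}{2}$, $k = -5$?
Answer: $\frac{33856}{1225} \approx 27.638$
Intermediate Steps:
$m = - \frac{3}{2}$ ($m = \left(-3\right) \frac{1}{2} = - \frac{3}{2} \approx -1.5$)
$G{\left(q,I \right)} = - 7 q$
$D = -2$ ($D = -5 + \left(1 - -2\right) = -5 + \left(1 + 2\right) = -5 + 3 = -2$)
$s{\left(Y \right)} = -35$ ($s{\left(Y \right)} = \left(-7\right) 5 = -35$)
$Q{\left(v,j \right)} = - \frac{19}{5} + \frac{v}{j}$ ($Q{\left(v,j \right)} = \frac{v}{j} - \frac{19}{5} = - \frac{19}{5} + \frac{v}{j}$)
$Q^{2}{\left(51,s{\left(D \right)} \right)} = \left(- \frac{19}{5} + \frac{51}{-35}\right)^{2} = \left(- \frac{19}{5} + 51 \left(- \frac{1}{35}\right)\right)^{2} = \left(- \frac{19}{5} - \frac{51}{35}\right)^{2} = \left(- \frac{184}{35}\right)^{2} = \frac{33856}{1225}$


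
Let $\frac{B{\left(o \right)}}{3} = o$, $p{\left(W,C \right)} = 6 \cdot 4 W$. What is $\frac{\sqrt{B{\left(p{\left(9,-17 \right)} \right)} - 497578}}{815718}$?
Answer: $\frac{i \sqrt{496930}}{815718} \approx 0.00086419 i$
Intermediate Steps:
$p{\left(W,C \right)} = 24 W$
$B{\left(o \right)} = 3 o$
$\frac{\sqrt{B{\left(p{\left(9,-17 \right)} \right)} - 497578}}{815718} = \frac{\sqrt{3 \cdot 24 \cdot 9 - 497578}}{815718} = \sqrt{3 \cdot 216 - 497578} \cdot \frac{1}{815718} = \sqrt{648 - 497578} \cdot \frac{1}{815718} = \sqrt{-496930} \cdot \frac{1}{815718} = i \sqrt{496930} \cdot \frac{1}{815718} = \frac{i \sqrt{496930}}{815718}$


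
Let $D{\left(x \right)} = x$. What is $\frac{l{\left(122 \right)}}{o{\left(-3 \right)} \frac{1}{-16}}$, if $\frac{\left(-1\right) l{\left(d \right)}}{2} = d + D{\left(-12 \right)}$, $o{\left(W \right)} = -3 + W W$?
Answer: $\frac{1760}{3} \approx 586.67$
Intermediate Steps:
$o{\left(W \right)} = -3 + W^{2}$
$l{\left(d \right)} = 24 - 2 d$ ($l{\left(d \right)} = - 2 \left(d - 12\right) = - 2 \left(-12 + d\right) = 24 - 2 d$)
$\frac{l{\left(122 \right)}}{o{\left(-3 \right)} \frac{1}{-16}} = \frac{24 - 244}{\left(-3 + \left(-3\right)^{2}\right) \frac{1}{-16}} = \frac{24 - 244}{\left(-3 + 9\right) \left(- \frac{1}{16}\right)} = - \frac{220}{6 \left(- \frac{1}{16}\right)} = - \frac{220}{- \frac{3}{8}} = \left(-220\right) \left(- \frac{8}{3}\right) = \frac{1760}{3}$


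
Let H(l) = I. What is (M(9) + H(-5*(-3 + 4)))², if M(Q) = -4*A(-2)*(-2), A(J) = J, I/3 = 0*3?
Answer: 256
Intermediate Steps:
I = 0 (I = 3*(0*3) = 3*0 = 0)
H(l) = 0
M(Q) = -16 (M(Q) = -4*(-2)*(-2) = 8*(-2) = -16)
(M(9) + H(-5*(-3 + 4)))² = (-16 + 0)² = (-16)² = 256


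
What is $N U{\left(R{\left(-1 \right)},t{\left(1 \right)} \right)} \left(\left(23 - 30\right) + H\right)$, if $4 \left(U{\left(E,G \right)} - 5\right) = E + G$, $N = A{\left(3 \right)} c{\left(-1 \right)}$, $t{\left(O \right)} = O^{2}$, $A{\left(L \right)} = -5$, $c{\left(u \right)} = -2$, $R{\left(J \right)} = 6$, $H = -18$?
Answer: $- \frac{3375}{2} \approx -1687.5$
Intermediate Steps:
$N = 10$ ($N = \left(-5\right) \left(-2\right) = 10$)
$U{\left(E,G \right)} = 5 + \frac{E}{4} + \frac{G}{4}$ ($U{\left(E,G \right)} = 5 + \frac{E + G}{4} = 5 + \left(\frac{E}{4} + \frac{G}{4}\right) = 5 + \frac{E}{4} + \frac{G}{4}$)
$N U{\left(R{\left(-1 \right)},t{\left(1 \right)} \right)} \left(\left(23 - 30\right) + H\right) = 10 \left(5 + \frac{1}{4} \cdot 6 + \frac{1^{2}}{4}\right) \left(\left(23 - 30\right) - 18\right) = 10 \left(5 + \frac{3}{2} + \frac{1}{4} \cdot 1\right) \left(-7 - 18\right) = 10 \left(5 + \frac{3}{2} + \frac{1}{4}\right) \left(-25\right) = 10 \cdot \frac{27}{4} \left(-25\right) = \frac{135}{2} \left(-25\right) = - \frac{3375}{2}$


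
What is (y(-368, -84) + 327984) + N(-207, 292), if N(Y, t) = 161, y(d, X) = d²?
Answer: 463569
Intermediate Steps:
(y(-368, -84) + 327984) + N(-207, 292) = ((-368)² + 327984) + 161 = (135424 + 327984) + 161 = 463408 + 161 = 463569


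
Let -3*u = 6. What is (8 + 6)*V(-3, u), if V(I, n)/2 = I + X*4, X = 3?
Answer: 252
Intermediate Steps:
u = -2 (u = -⅓*6 = -2)
V(I, n) = 24 + 2*I (V(I, n) = 2*(I + 3*4) = 2*(I + 12) = 2*(12 + I) = 24 + 2*I)
(8 + 6)*V(-3, u) = (8 + 6)*(24 + 2*(-3)) = 14*(24 - 6) = 14*18 = 252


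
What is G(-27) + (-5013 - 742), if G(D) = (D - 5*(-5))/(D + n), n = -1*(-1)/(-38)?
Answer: -5910309/1027 ≈ -5754.9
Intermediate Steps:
n = -1/38 (n = 1*(-1/38) = -1/38 ≈ -0.026316)
G(D) = (25 + D)/(-1/38 + D) (G(D) = (D - 5*(-5))/(D - 1/38) = (D + 25)/(-1/38 + D) = (25 + D)/(-1/38 + D))
G(-27) + (-5013 - 742) = 38*(25 - 27)/(-1 + 38*(-27)) + (-5013 - 742) = 38*(-2)/(-1 - 1026) - 5755 = 38*(-2)/(-1027) - 5755 = 38*(-1/1027)*(-2) - 5755 = 76/1027 - 5755 = -5910309/1027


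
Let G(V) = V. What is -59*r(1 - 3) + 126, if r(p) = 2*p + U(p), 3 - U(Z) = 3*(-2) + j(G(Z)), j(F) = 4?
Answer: 67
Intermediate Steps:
U(Z) = 5 (U(Z) = 3 - (3*(-2) + 4) = 3 - (-6 + 4) = 3 - 1*(-2) = 3 + 2 = 5)
r(p) = 5 + 2*p (r(p) = 2*p + 5 = 5 + 2*p)
-59*r(1 - 3) + 126 = -59*(5 + 2*(1 - 3)) + 126 = -59*(5 + 2*(-2)) + 126 = -59*(5 - 4) + 126 = -59*1 + 126 = -59 + 126 = 67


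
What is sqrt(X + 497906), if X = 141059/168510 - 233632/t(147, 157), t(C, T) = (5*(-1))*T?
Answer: sqrt(348705077264876326290)/26456070 ≈ 705.84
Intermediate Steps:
t(C, T) = -5*T
X = 7896011927/26456070 (X = 141059/168510 - 233632/((-5*157)) = 141059*(1/168510) - 233632/(-785) = 141059/168510 - 233632*(-1/785) = 141059/168510 + 233632/785 = 7896011927/26456070 ≈ 298.46)
sqrt(X + 497906) = sqrt(7896011927/26456070 + 497906) = sqrt(13180532001347/26456070) = sqrt(348705077264876326290)/26456070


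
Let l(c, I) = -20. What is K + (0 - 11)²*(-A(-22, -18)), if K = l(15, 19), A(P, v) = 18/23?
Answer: -2638/23 ≈ -114.70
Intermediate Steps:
A(P, v) = 18/23 (A(P, v) = 18*(1/23) = 18/23)
K = -20
K + (0 - 11)²*(-A(-22, -18)) = -20 + (0 - 11)²*(-1*18/23) = -20 + (-11)²*(-18/23) = -20 + 121*(-18/23) = -20 - 2178/23 = -2638/23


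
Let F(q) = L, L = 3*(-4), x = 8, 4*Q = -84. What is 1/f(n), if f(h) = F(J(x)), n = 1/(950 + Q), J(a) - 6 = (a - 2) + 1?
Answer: -1/12 ≈ -0.083333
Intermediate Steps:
Q = -21 (Q = (1/4)*(-84) = -21)
L = -12
J(a) = 5 + a (J(a) = 6 + ((a - 2) + 1) = 6 + ((-2 + a) + 1) = 6 + (-1 + a) = 5 + a)
F(q) = -12
n = 1/929 (n = 1/(950 - 21) = 1/929 ≈ 0.0010764)
f(h) = -12
1/f(n) = 1/(-12) = -1/12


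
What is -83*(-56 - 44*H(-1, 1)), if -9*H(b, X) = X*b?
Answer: 45484/9 ≈ 5053.8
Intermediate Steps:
H(b, X) = -X*b/9
-83*(-56 - 44*H(-1, 1)) = -83*(-56 - (-44)*(-1)/9) = -83*(-56 - 44*1/9) = -83*(-56 - 44/9) = -83*(-548/9) = 45484/9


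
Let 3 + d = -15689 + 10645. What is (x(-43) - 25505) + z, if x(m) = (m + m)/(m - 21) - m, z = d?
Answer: -976245/32 ≈ -30508.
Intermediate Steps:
d = -5047 (d = -3 + (-15689 + 10645) = -3 - 5044 = -5047)
z = -5047
x(m) = -m + 2*m/(-21 + m) (x(m) = (2*m)/(-21 + m) - m = 2*m/(-21 + m) - m = -m + 2*m/(-21 + m))
(x(-43) - 25505) + z = (-43*(23 - 1*(-43))/(-21 - 43) - 25505) - 5047 = (-43*(23 + 43)/(-64) - 25505) - 5047 = (-43*(-1/64)*66 - 25505) - 5047 = (1419/32 - 25505) - 5047 = -814741/32 - 5047 = -976245/32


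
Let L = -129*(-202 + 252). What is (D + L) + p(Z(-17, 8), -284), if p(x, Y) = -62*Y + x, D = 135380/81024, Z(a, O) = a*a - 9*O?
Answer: 230445845/20256 ≈ 11377.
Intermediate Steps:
Z(a, O) = a² - 9*O
D = 33845/20256 (D = 135380*(1/81024) = 33845/20256 ≈ 1.6709)
p(x, Y) = x - 62*Y
L = -6450 (L = -129*50 = -6450)
(D + L) + p(Z(-17, 8), -284) = (33845/20256 - 6450) + (((-17)² - 9*8) - 62*(-284)) = -130617355/20256 + ((289 - 72) + 17608) = -130617355/20256 + (217 + 17608) = -130617355/20256 + 17825 = 230445845/20256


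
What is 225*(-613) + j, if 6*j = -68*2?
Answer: -413843/3 ≈ -1.3795e+5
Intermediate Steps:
j = -68/3 (j = (-68*2)/6 = (⅙)*(-136) = -68/3 ≈ -22.667)
225*(-613) + j = 225*(-613) - 68/3 = -137925 - 68/3 = -413843/3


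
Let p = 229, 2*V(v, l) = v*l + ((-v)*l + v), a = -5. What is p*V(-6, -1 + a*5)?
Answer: -687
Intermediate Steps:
V(v, l) = v/2 (V(v, l) = (v*l + ((-v)*l + v))/2 = (l*v + (-l*v + v))/2 = (l*v + (v - l*v))/2 = v/2)
p*V(-6, -1 + a*5) = 229*((½)*(-6)) = 229*(-3) = -687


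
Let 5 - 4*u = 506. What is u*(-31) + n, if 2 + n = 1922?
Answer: 23211/4 ≈ 5802.8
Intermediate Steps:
u = -501/4 (u = 5/4 - ¼*506 = 5/4 - 253/2 = -501/4 ≈ -125.25)
n = 1920 (n = -2 + 1922 = 1920)
u*(-31) + n = -501/4*(-31) + 1920 = 15531/4 + 1920 = 23211/4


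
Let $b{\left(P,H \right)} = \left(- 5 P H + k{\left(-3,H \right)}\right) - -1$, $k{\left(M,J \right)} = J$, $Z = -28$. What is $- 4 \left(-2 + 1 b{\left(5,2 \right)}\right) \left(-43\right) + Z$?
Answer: $-8456$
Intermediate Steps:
$b{\left(P,H \right)} = 1 + H - 5 H P$ ($b{\left(P,H \right)} = \left(- 5 P H + H\right) - -1 = \left(- 5 H P + H\right) + 1 = \left(H - 5 H P\right) + 1 = 1 + H - 5 H P$)
$- 4 \left(-2 + 1 b{\left(5,2 \right)}\right) \left(-43\right) + Z = - 4 \left(-2 + 1 \left(1 + 2 - 10 \cdot 5\right)\right) \left(-43\right) - 28 = - 4 \left(-2 + 1 \left(1 + 2 - 50\right)\right) \left(-43\right) - 28 = - 4 \left(-2 + 1 \left(-47\right)\right) \left(-43\right) - 28 = - 4 \left(-2 - 47\right) \left(-43\right) - 28 = \left(-4\right) \left(-49\right) \left(-43\right) - 28 = 196 \left(-43\right) - 28 = -8428 - 28 = -8456$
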